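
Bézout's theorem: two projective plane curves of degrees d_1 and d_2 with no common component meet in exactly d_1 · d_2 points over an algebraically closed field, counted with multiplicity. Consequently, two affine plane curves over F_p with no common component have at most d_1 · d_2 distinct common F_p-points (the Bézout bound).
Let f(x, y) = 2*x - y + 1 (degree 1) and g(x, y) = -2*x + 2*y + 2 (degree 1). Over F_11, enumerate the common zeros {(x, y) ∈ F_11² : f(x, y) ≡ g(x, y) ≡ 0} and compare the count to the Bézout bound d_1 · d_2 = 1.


Common zeros: {(9, 8)}; count = 1; Bézout bound = 1.

deg(f) = 1, deg(g) = 1, so Bézout bound = 1.
Scan x ∈ F_11. For each x, list the y ∈ F_11 with f(x, y) ≡ 0 and those with g(x, y) ≡ 0 (mod 11); the common zeros in that column are the intersection.
  x = 0: f ≡ 0 at y ∈ {1}; g ≡ 0 at y ∈ {10}; common: ∅.
  x = 1: f ≡ 0 at y ∈ {3}; g ≡ 0 at y ∈ {0}; common: ∅.
  x = 2: f ≡ 0 at y ∈ {5}; g ≡ 0 at y ∈ {1}; common: ∅.
  x = 3: f ≡ 0 at y ∈ {7}; g ≡ 0 at y ∈ {2}; common: ∅.
  x = 4: f ≡ 0 at y ∈ {9}; g ≡ 0 at y ∈ {3}; common: ∅.
  x = 5: f ≡ 0 at y ∈ {0}; g ≡ 0 at y ∈ {4}; common: ∅.
  x = 6: f ≡ 0 at y ∈ {2}; g ≡ 0 at y ∈ {5}; common: ∅.
  x = 7: f ≡ 0 at y ∈ {4}; g ≡ 0 at y ∈ {6}; common: ∅.
  x = 8: f ≡ 0 at y ∈ {6}; g ≡ 0 at y ∈ {7}; common: ∅.
  x = 9: f ≡ 0 at y ∈ {8}; g ≡ 0 at y ∈ {8}; common: {8}.
  x = 10: f ≡ 0 at y ∈ {10}; g ≡ 0 at y ∈ {9}; common: ∅.
Collecting: common zeros = {(9, 8)}, so the count is 1.
Comparison with the Bézout bound: 1 ≤ 1 = deg(f)·deg(g), as expected for curves with no common component (the bound is attained).


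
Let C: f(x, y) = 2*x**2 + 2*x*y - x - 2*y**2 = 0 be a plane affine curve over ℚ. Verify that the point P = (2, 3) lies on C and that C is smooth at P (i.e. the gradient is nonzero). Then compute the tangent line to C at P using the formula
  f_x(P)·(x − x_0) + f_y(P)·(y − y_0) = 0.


Tangent line at P: 13*x - 8*y - 2 = 0.

Step 1: f(2, 3) = 0, so P lies on C.
Step 2: partial derivatives
  f_x(x, y) = 4*x + 2*y - 1, f_y(x, y) = 2*x - 4*y.
  f_x(P) = 13, f_y(P) = -8 (gradient nonzero, so P is smooth).
Step 3: tangent line at P: 13·(x − 2) + -8·(y − 3) = 0.
Expanding: 13*x - 8*y - 2 = 0.


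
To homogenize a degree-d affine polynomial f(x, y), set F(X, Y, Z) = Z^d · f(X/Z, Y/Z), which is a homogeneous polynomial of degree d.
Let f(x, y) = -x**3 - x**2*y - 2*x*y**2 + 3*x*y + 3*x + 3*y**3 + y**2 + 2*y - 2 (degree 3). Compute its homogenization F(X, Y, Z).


F(X, Y, Z) = -X**3 - X**2*Y - 2*X*Y**2 + 3*X*Y*Z + 3*X*Z**2 + 3*Y**3 + Y**2*Z + 2*Y*Z**2 - 2*Z**3

deg(f) = 3.
Substitute x = X/Z, y = Y/Z into f, then multiply by Z^3.
  monomial -1·x^3·y^0 ↦ -1·X^3·Y^0·Z^0.
  monomial -1·x^2·y^1 ↦ -1·X^2·Y^1·Z^0.
  monomial -2·x^1·y^2 ↦ -2·X^1·Y^2·Z^0.
  monomial 3·x^1·y^1 ↦ 3·X^1·Y^1·Z^1.
  monomial 3·x^1·y^0 ↦ 3·X^1·Y^0·Z^2.
  monomial 3·x^0·y^3 ↦ 3·X^0·Y^3·Z^0.
  monomial 1·x^0·y^2 ↦ 1·X^0·Y^2·Z^1.
  monomial 2·x^0·y^1 ↦ 2·X^0·Y^1·Z^2.
  monomial -2·x^0·y^0 ↦ -2·X^0·Y^0·Z^3.
Collecting: F(X, Y, Z) = -X**3 - X**2*Y - 2*X*Y**2 + 3*X*Y*Z + 3*X*Z**2 + 3*Y**3 + Y**2*Z + 2*Y*Z**2 - 2*Z**3.


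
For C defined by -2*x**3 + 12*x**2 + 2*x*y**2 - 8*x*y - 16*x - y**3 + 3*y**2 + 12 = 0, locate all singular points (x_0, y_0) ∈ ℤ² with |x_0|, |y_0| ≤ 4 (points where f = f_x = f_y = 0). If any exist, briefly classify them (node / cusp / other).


Singular points: {(2, 2)}; classification: cusp.

Compute partial derivatives:
  f_x = -6*x**2 + 24*x + 2*y**2 - 8*y - 16.
  f_y = 4*x*y - 8*x - 3*y**2 + 6*y.
Scan x_0 ∈ {−4, ..., 4}. For each x_0, f_y(x_0, y) is a polynomial in y; find its integer roots y ∈ {−4, ..., 4}, then test f_x and f at those candidates.
  x = -4: f_y(-4, y) = -3*y**2 - 10*y + 32; vanishes at y ∈ {2}. (-4, 2): f_x = -216 ≠ 0.
  x = -3: f_y(-3, y) = -3*y**2 - 6*y + 24; vanishes at y ∈ {-4, 2}. (-3, -4): f_x = -78 ≠ 0; (-3, 2): f_x = -150 ≠ 0.
  x = -2: f_y(-2, y) = -3*y**2 - 2*y + 16; vanishes at y ∈ {2}. (-2, 2): f_x = -96 ≠ 0.
  x = -1: f_y(-1, y) = -3*y**2 + 2*y + 8; vanishes at y ∈ {2}. (-1, 2): f_x = -54 ≠ 0.
  x = 0: f_y(0, y) = -3*y**2 + 6*y; vanishes at y ∈ {0, 2}. (0, 0): f_x = -16 ≠ 0; (0, 2): f_x = -24 ≠ 0.
  x = 1: f_y(1, y) = -3*y**2 + 10*y - 8; vanishes at y ∈ {2}. (1, 2): f_x = -6 ≠ 0.
  x = 2: f_y(2, y) = -3*y**2 + 14*y - 16; vanishes at y ∈ {2}. (2, 2): f_x = 0, f = 0 — SINGULAR.
  x = 3: f_y(3, y) = -3*y**2 + 18*y - 24; vanishes at y ∈ {2, 4}. (3, 2): f_x = -6 ≠ 0; (3, 4): f_x = 2 ≠ 0.
  x = 4: f_y(4, y) = -3*y**2 + 22*y - 32; vanishes at y ∈ {2}. (4, 2): f_x = -24 ≠ 0.
Only singular point on the grid: (2, 2).
Classify: substitute x = 2 + u, y = 2 + v and expand: f = -2*u**3 + 2*u*v**2 - v**3 + v**2.
No constant or linear terms (consistent with a singular point). Quadratic part: v**2. Cubic part: -2*u**3 + 2*u*v**2 - v**3.
The quadratic part v**2 is a perfect square, so there is a single (double) tangent line v = 0, i.e. y = 2. Restricting the cubic part to that line (v = 0) leaves -2*u**3 ≠ 0, so f is not divisible by v and the branch is v² ≈ 2*u**3 to lowest order — this is a cusp.
Classification: cusp.


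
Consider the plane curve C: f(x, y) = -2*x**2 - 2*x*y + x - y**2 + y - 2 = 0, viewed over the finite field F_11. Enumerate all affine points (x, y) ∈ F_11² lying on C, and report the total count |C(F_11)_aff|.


Affine F_11-points: {(0, 5), (0, 7), (1, 5), (3, 8), (3, 9), (5, 4), (5, 9), (6, 3), (6, 8), (8, 3), (8, 4), (10, 7)}; count = 12.

For each of the 121 pairs (x, y) ∈ F_11², evaluate f(x, y) mod 11. Record the zeros.
  x = 0: [0↦9, 1↦9, 2↦7, 3↦3, 4↦8, 5↦0, 6↦1, 7↦0, 8↦8, 9↦3, 10↦7]  zeros at y ∈ {5, 7}
  x = 1: [0↦8, 1↦6, 2↦2, 3↦7, 4↦10, 5↦0, 6↦10, 7↦7, 8↦2, 9↦6, 10↦8]  zeros at y ∈ {5}
  x = 2: [0↦3, 1↦10, 2↦4, 3↦7, 4↦8, 5↦7, 6↦4, 7↦10, 8↦3, 9↦5, 10↦5]  zeros at y ∈ ∅
  x = 3: [0↦5, 1↦10, 2↦2, 3↦3, 4↦2, 5↦10, 6↦5, 7↦9, 8↦0, 9↦0, 10↦9]  zeros at y ∈ {8, 9}
  x = 4: [0↦3, 1↦6, 2↦7, 3↦6, 4↦3, 5↦9, 6↦2, 7↦4, 8↦4, 9↦2, 10↦9]  zeros at y ∈ ∅
  x = 5: [0↦8, 1↦9, 2↦8, 3↦5, 4↦0, 5↦4, 6↦6, 7↦6, 8↦4, 9↦0, 10↦5]  zeros at y ∈ {4, 9}
  x = 6: [0↦9, 1↦8, 2↦5, 3↦0, 4↦4, 5↦6, 6↦6, 7↦4, 8↦0, 9↦5, 10↦8]  zeros at y ∈ {3, 8}
  x = 7: [0↦6, 1↦3, 2↦9, 3↦2, 4↦4, 5↦4, 6↦2, 7↦9, 8↦3, 9↦6, 10↦7]  zeros at y ∈ ∅
  x = 8: [0↦10, 1↦5, 2↦9, 3↦0, 4↦0, 5↦9, 6↦5, 7↦10, 8↦2, 9↦3, 10↦2]  zeros at y ∈ {3, 4}
  x = 9: [0↦10, 1↦3, 2↦5, 3↦5, 4↦3, 5↦10, 6↦4, 7↦7, 8↦8, 9↦7, 10↦4]  zeros at y ∈ ∅
  x = 10: [0↦6, 1↦8, 2↦8, 3↦6, 4↦2, 5↦7, 6↦10, 7↦0, 8↦10, 9↦7, 10↦2]  zeros at y ∈ {7}
Collecting zeros: affine points = {(0, 5), (0, 7), (1, 5), (3, 8), (3, 9), (5, 4), (5, 9), (6, 3), (6, 8), (8, 3), (8, 4), (10, 7)}.
Total count |C(F_11)_aff| = 12.


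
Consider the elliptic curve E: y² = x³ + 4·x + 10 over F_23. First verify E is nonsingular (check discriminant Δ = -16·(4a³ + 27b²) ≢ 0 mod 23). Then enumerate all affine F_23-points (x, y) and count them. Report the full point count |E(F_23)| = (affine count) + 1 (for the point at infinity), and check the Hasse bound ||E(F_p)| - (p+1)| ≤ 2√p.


Affine points = {(2, 7), (2, 16), (3, 7), (3, 16), (7, 6), (7, 17), (8, 5), (8, 18), (9, 4), (9, 19), (14, 2), (14, 21), (15, 8), (15, 15), (17, 0), (18, 7), (18, 16)}; affine count = 17; |E(F_23)| = 18.

Discriminant check: Δ ∝ 4a³ + 27b² = 4·4³ + 27·10² = 4·64 + 27·100 ≡ 12 (mod 23). Nonzero ⇒ E is nonsingular.
For each x ∈ F_23, compute rhs = x³ + 4·x + 10 mod 23, then count y ∈ F_23 with y² ≡ rhs.
  x = 0: rhs = 10, matching y values: none (0 points).
  x = 1: rhs = 15, matching y values: none (0 points).
  x = 2: rhs = 3, matching y values: 7, 16 (2 points).
  x = 3: rhs = 3, matching y values: 7, 16 (2 points).
  x = 4: rhs = 21, matching y values: none (0 points).
  x = 5: rhs = 17, matching y values: none (0 points).
  x = 6: rhs = 20, matching y values: none (0 points).
  x = 7: rhs = 13, matching y values: 6, 17 (2 points).
  x = 8: rhs = 2, matching y values: 5, 18 (2 points).
  x = 9: rhs = 16, matching y values: 4, 19 (2 points).
  x = 10: rhs = 15, matching y values: none (0 points).
  x = 11: rhs = 5, matching y values: none (0 points).
  x = 12: rhs = 15, matching y values: none (0 points).
  x = 13: rhs = 5, matching y values: none (0 points).
  x = 14: rhs = 4, matching y values: 2, 21 (2 points).
  x = 15: rhs = 18, matching y values: 8, 15 (2 points).
  x = 16: rhs = 7, matching y values: none (0 points).
  x = 17: rhs = 0, matching y values: 0 (1 points).
  x = 18: rhs = 3, matching y values: 7, 16 (2 points).
  x = 19: rhs = 22, matching y values: none (0 points).
  x = 20: rhs = 17, matching y values: none (0 points).
  x = 21: rhs = 17, matching y values: none (0 points).
  x = 22: rhs = 5, matching y values: none (0 points).
Total affine count: 17.
Full point count |E(F_23)| = 17 + 1 = 18.
Hasse bound: |18 − (23+1)| = |-6| = 6 ≤ 2√23 ≈ 9.5917 ✓.


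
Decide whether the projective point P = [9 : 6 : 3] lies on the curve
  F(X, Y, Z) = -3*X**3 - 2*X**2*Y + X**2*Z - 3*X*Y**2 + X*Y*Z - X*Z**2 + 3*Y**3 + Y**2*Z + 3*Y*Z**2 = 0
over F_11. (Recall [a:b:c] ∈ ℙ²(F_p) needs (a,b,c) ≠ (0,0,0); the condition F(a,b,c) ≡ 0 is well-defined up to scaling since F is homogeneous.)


F(9,6,3) ≡ 4 (mod 11); P is NOT on the curve.

Evaluate F(9, 6, 3) term-by-term (mod 11).
  -3*X**3 ↦ -3·729·1·1 = -2187
  -2*X**2*Y ↦ -2·81·6·1 = -972
  X**2*Z ↦ 1·81·1·3 = 243
  -3*X*Y**2 ↦ -3·9·36·1 = -972
  X*Y*Z ↦ 1·9·6·3 = 162
  -X*Z**2 ↦ -1·9·1·9 = -81
  3*Y**3 ↦ 3·1·216·1 = 648
  Y**2*Z ↦ 1·1·36·3 = 108
  3*Y*Z**2 ↦ 3·1·6·9 = 162
Sum: F(9, 6, 3) = (-2187) + (-972) + (243) + (-972) + (162) + (-81) + (648) + (108) + (162) = -2889.
Reducing mod 11: -2889 ≡ 4 (mod 11).
Since F(a, b, c) ≡ 4 ≠ 0 (mod 11), P does NOT lie on the curve.


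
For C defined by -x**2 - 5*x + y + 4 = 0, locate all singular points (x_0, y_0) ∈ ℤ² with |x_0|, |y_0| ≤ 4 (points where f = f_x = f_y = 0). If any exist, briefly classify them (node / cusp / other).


No singular points in the scanned grid; C is smooth there.

Compute partial derivatives:
  f_x = -2*x - 5.
  f_y = 1.
f_y = 1 is a nonzero constant, so f_y never vanishes: no point (x, y) can satisfy f = f_x = f_y = 0. In particular no (x, y) ∈ {−4, ..., 4}² is singular; the curve is smooth.


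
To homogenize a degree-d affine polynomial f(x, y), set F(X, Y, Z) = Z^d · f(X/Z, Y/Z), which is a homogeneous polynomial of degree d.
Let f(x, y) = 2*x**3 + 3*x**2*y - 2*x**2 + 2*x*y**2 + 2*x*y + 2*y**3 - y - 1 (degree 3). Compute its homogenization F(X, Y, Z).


F(X, Y, Z) = 2*X**3 + 3*X**2*Y - 2*X**2*Z + 2*X*Y**2 + 2*X*Y*Z + 2*Y**3 - Y*Z**2 - Z**3

deg(f) = 3.
Substitute x = X/Z, y = Y/Z into f, then multiply by Z^3.
  monomial 2·x^3·y^0 ↦ 2·X^3·Y^0·Z^0.
  monomial 3·x^2·y^1 ↦ 3·X^2·Y^1·Z^0.
  monomial -2·x^2·y^0 ↦ -2·X^2·Y^0·Z^1.
  monomial 2·x^1·y^2 ↦ 2·X^1·Y^2·Z^0.
  monomial 2·x^1·y^1 ↦ 2·X^1·Y^1·Z^1.
  monomial 2·x^0·y^3 ↦ 2·X^0·Y^3·Z^0.
  monomial -1·x^0·y^1 ↦ -1·X^0·Y^1·Z^2.
  monomial -1·x^0·y^0 ↦ -1·X^0·Y^0·Z^3.
Collecting: F(X, Y, Z) = 2*X**3 + 3*X**2*Y - 2*X**2*Z + 2*X*Y**2 + 2*X*Y*Z + 2*Y**3 - Y*Z**2 - Z**3.


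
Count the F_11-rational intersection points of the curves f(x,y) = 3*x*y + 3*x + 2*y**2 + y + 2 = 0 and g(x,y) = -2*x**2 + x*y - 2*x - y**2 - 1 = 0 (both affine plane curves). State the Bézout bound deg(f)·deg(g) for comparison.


Common zeros: {(6, 2)}; count = 1; Bézout bound = 4.

deg(f) = 2, deg(g) = 2, so Bézout bound = 4.
Scan x ∈ F_11. For each x, list the y ∈ F_11 with f(x, y) ≡ 0 and those with g(x, y) ≡ 0 (mod 11); the common zeros in that column are the intersection.
  x = 0: f ≡ 0 at y ∈ ∅; g ≡ 0 at y ∈ ∅; common: ∅.
  x = 1: f ≡ 0 at y ∈ {1, 8}; g ≡ 0 at y ∈ {3, 9}; common: ∅.
  x = 2: f ≡ 0 at y ∈ ∅; g ≡ 0 at y ∈ ∅; common: ∅.
  x = 3: f ≡ 0 at y ∈ {0, 6}; g ≡ 0 at y ∈ ∅; common: ∅.
  x = 4: f ≡ 0 at y ∈ ∅; g ≡ 0 at y ∈ ∅; common: ∅.
  x = 5: f ≡ 0 at y ∈ ∅; g ≡ 0 at y ∈ {2, 3}; common: ∅.
  x = 6: f ≡ 0 at y ∈ {2, 5}; g ≡ 0 at y ∈ {2, 4}; common: {2}.
  x = 7: f ≡ 0 at y ∈ {4, 7}; g ≡ 0 at y ∈ {8, 10}; common: ∅.
  x = 8: f ≡ 0 at y ∈ ∅; g ≡ 0 at y ∈ {9, 10}; common: ∅.
  x = 9: f ≡ 0 at y ∈ ∅; g ≡ 0 at y ∈ ∅; common: ∅.
  x = 10: f ≡ 0 at y ∈ {3, 9}; g ≡ 0 at y ∈ ∅; common: ∅.
Collecting: common zeros = {(6, 2)}, so the count is 1.
Comparison with the Bézout bound: 1 ≤ 4 = deg(f)·deg(g), as expected for curves with no common component (the affine F_11-count falls short of the bound because intersections may lie at infinity, over extension fields, or carry multiplicity).


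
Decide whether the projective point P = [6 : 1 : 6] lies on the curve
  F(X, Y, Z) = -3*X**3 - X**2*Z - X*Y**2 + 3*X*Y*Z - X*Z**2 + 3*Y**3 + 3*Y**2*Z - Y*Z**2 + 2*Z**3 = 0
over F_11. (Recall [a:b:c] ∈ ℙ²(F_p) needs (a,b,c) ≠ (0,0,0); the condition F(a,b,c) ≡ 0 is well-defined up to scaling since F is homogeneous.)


F(6,1,6) ≡ 0 (mod 11); P is on the curve.

Evaluate F(6, 1, 6) term-by-term (mod 11).
  -3*X**3 ↦ -3·216·1·1 = -648
  -X**2*Z ↦ -1·36·1·6 = -216
  -X*Y**2 ↦ -1·6·1·1 = -6
  3*X*Y*Z ↦ 3·6·1·6 = 108
  -X*Z**2 ↦ -1·6·1·36 = -216
  3*Y**3 ↦ 3·1·1·1 = 3
  3*Y**2*Z ↦ 3·1·1·6 = 18
  -Y*Z**2 ↦ -1·1·1·36 = -36
  2*Z**3 ↦ 2·1·1·216 = 432
Sum: F(6, 1, 6) = (-648) + (-216) + (-6) + (108) + (-216) + (3) + (18) + (-36) + (432) = -561.
Reducing mod 11: -561 ≡ 0 (mod 11).
Since F(a, b, c) ≡ 0 (mod 11), P lies on the curve.


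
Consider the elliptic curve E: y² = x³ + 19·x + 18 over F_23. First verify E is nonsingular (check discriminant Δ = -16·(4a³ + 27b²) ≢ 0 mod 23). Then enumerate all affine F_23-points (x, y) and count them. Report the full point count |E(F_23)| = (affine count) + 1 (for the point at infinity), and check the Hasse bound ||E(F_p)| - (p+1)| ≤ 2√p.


Affine points = {(0, 8), (0, 15), (2, 8), (2, 15), (5, 10), (5, 13), (6, 7), (6, 16), (10, 9), (10, 14), (13, 1), (13, 22), (16, 5), (16, 18), (19, 4), (19, 19), (20, 7), (20, 16), (21, 8), (21, 15)}; affine count = 20; |E(F_23)| = 21.

Discriminant check: Δ ∝ 4a³ + 27b² = 4·19³ + 27·18² = 4·6859 + 27·324 ≡ 5 (mod 23). Nonzero ⇒ E is nonsingular.
For each x ∈ F_23, compute rhs = x³ + 19·x + 18 mod 23, then count y ∈ F_23 with y² ≡ rhs.
  x = 0: rhs = 18, matching y values: 8, 15 (2 points).
  x = 1: rhs = 15, matching y values: none (0 points).
  x = 2: rhs = 18, matching y values: 8, 15 (2 points).
  x = 3: rhs = 10, matching y values: none (0 points).
  x = 4: rhs = 20, matching y values: none (0 points).
  x = 5: rhs = 8, matching y values: 10, 13 (2 points).
  x = 6: rhs = 3, matching y values: 7, 16 (2 points).
  x = 7: rhs = 11, matching y values: none (0 points).
  x = 8: rhs = 15, matching y values: none (0 points).
  x = 9: rhs = 21, matching y values: none (0 points).
  x = 10: rhs = 12, matching y values: 9, 14 (2 points).
  x = 11: rhs = 17, matching y values: none (0 points).
  x = 12: rhs = 19, matching y values: none (0 points).
  x = 13: rhs = 1, matching y values: 1, 22 (2 points).
  x = 14: rhs = 15, matching y values: none (0 points).
  x = 15: rhs = 21, matching y values: none (0 points).
  x = 16: rhs = 2, matching y values: 5, 18 (2 points).
  x = 17: rhs = 10, matching y values: none (0 points).
  x = 18: rhs = 5, matching y values: none (0 points).
  x = 19: rhs = 16, matching y values: 4, 19 (2 points).
  x = 20: rhs = 3, matching y values: 7, 16 (2 points).
  x = 21: rhs = 18, matching y values: 8, 15 (2 points).
  x = 22: rhs = 21, matching y values: none (0 points).
Total affine count: 20.
Full point count |E(F_23)| = 20 + 1 = 21.
Hasse bound: |21 − (23+1)| = |-3| = 3 ≤ 2√23 ≈ 9.5917 ✓.


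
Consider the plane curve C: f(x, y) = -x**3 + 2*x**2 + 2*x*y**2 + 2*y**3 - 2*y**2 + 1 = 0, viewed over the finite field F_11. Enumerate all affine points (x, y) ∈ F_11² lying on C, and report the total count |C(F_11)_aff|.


Affine F_11-points: {(1, 10), (4, 3), (6, 0), (6, 6), (10, 3), (10, 5)}; count = 6.

For each of the 121 pairs (x, y) ∈ F_11², evaluate f(x, y) mod 11. Record the zeros.
  x = 0: [0↦1, 1↦1, 2↦9, 3↦4, 4↦9, 5↦3, 6↦9, 7↦6, 8↦6, 9↦10, 10↦8]  zeros at y ∈ ∅
  x = 1: [0↦2, 1↦4, 2↦7, 3↦1, 4↦9, 5↦10, 6↦5, 7↦6, 8↦3, 9↦8, 10↦0]  zeros at y ∈ {10}
  x = 2: [0↦1, 1↦5, 2↦3, 3↦7, 4↦7, 5↦4, 6↦10, 7↦4, 8↦9, 9↦4, 10↦1]  zeros at y ∈ ∅
  x = 3: [0↦3, 1↦9, 2↦2, 3↦5, 4↦8, 5↦1, 6↦7, 7↦5, 8↦7, 9↦3, 10↦5]  zeros at y ∈ ∅
  x = 4: [0↦2, 1↦10, 2↦9, 3↦0, 4↦6, 5↦6, 6↦1, 7↦3, 8↦2, 9↦10, 10↦6]  zeros at y ∈ {3}
  x = 5: [0↦3, 1↦2, 2↦7, 3↦8, 4↦6, 5↦2, 6↦8, 7↦3, 8↦10, 9↦8, 10↦9]  zeros at y ∈ ∅
  x = 6: [0↦0, 1↦1, 2↦1, 3↦1, 4↦2, 5↦5, 6↦0, 7↦10, 8↦3, 9↦2, 10↦8]  zeros at y ∈ {0, 6}
  x = 7: [0↦9, 1↦1, 2↦7, 3↦6, 4↦10, 5↦9, 6↦4, 7↦7, 8↦8, 9↦8, 10↦8]  zeros at y ∈ ∅
  x = 8: [0↦2, 1↦7, 2↦8, 3↦6, 4↦2, 5↦8, 6↦3, 7↦10, 8↦8, 9↦9, 10↦3]  zeros at y ∈ ∅
  x = 9: [0↦6, 1↦2, 2↦9, 3↦6, 4↦5, 5↦7, 6↦2, 7↦2, 8↦8, 9↦10, 10↦9]  zeros at y ∈ ∅
  x = 10: [0↦4, 1↦2, 2↦4, 3↦0, 4↦2, 5↦0, 6↦6, 7↦10, 8↦2, 9↦5, 10↦9]  zeros at y ∈ {3, 5}
Collecting zeros: affine points = {(1, 10), (4, 3), (6, 0), (6, 6), (10, 3), (10, 5)}.
Total count |C(F_11)_aff| = 6.


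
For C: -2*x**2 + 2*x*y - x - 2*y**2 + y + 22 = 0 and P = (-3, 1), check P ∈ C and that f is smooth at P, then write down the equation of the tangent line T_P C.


Tangent line at P: 13*x - 9*y + 48 = 0.

Step 1: f(-3, 1) = 0, so P lies on C.
Step 2: partial derivatives
  f_x(x, y) = -4*x + 2*y - 1, f_y(x, y) = 2*x - 4*y + 1.
  f_x(P) = 13, f_y(P) = -9 (gradient nonzero, so P is smooth).
Step 3: tangent line at P: 13·(x − -3) + -9·(y − 1) = 0.
Expanding: 13*x - 9*y + 48 = 0.


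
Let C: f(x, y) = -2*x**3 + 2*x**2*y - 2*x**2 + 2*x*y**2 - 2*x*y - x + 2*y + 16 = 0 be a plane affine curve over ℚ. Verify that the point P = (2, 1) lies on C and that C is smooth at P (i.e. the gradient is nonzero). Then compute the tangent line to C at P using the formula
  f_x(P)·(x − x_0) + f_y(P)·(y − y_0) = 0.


Tangent line at P: -25*x + 14*y + 36 = 0.

Step 1: f(2, 1) = 0, so P lies on C.
Step 2: partial derivatives
  f_x(x, y) = -6*x**2 + 4*x*y - 4*x + 2*y**2 - 2*y - 1, f_y(x, y) = 2*x**2 + 4*x*y - 2*x + 2.
  f_x(P) = -25, f_y(P) = 14 (gradient nonzero, so P is smooth).
Step 3: tangent line at P: -25·(x − 2) + 14·(y − 1) = 0.
Expanding: -25*x + 14*y + 36 = 0.


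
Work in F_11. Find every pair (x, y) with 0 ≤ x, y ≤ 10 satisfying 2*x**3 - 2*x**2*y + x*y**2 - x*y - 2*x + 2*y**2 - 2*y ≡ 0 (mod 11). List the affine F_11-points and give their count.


Affine F_11-points: {(0, 0), (0, 1), (1, 0), (1, 9), (3, 2), (3, 7), (4, 1), (4, 9), (5, 2), (5, 3), (6, 5), (8, 1), (8, 4), (9, 4), (10, 0), (10, 3)}; count = 16.

For each of the 121 pairs (x, y) ∈ F_11², evaluate f(x, y) mod 11. Record the zeros.
  x = 0: [0↦0, 1↦0, 2↦4, 3↦1, 4↦2, 5↦7, 6↦5, 7↦7, 8↦2, 9↦1, 10↦4]  zeros at y ∈ {0, 1}
  x = 1: [0↦0, 1↦9, 2↦2, 3↦1, 4↦6, 5↦6, 6↦1, 7↦2, 8↦9, 9↦0, 10↦8]  zeros at y ∈ {0, 9}
  x = 2: [0↦1, 1↦4, 2↦4, 3↦1, 4↦6, 5↦8, 6↦7, 7↦3, 8↦7, 9↦8, 10↦6]  zeros at y ∈ ∅
  x = 3: [0↦4, 1↦8, 2↦0, 3↦2, 4↦3, 5↦3, 6↦2, 7↦0, 8↦8, 9↦4, 10↦10]  zeros at y ∈ {2, 7}
  x = 4: [0↦10, 1↦0, 2↦2, 3↦5, 4↦9, 5↦3, 6↦9, 7↦5, 8↦2, 9↦0, 10↦10]  zeros at y ∈ {1, 9}
  x = 5: [0↦9, 1↦3, 2↦0, 3↦0, 4↦3, 5↦9, 6↦7, 7↦8, 8↦1, 9↦8, 10↦7]  zeros at y ∈ {2, 3}
  x = 6: [0↦2, 1↦7, 2↦6, 3↦10, 4↦8, 5↦0, 6↦8, 7↦10, 8↦6, 9↦7, 10↦2]  zeros at y ∈ {5}
  x = 7: [0↦1, 1↦2, 2↦10, 3↦3, 4↦3, 5↦10, 6↦2, 7↦1, 8↦7, 9↦9, 10↦7]  zeros at y ∈ ∅
  x = 8: [0↦7, 1↦0, 2↦2, 3↦2, 4↦0, 5↦7, 6↦1, 7↦4, 8↦5, 9↦4, 10↦1]  zeros at y ∈ {1, 4}
  x = 9: [0↦10, 1↦2, 2↦5, 3↦8, 4↦0, 5↦3, 6↦6, 7↦9, 8↦1, 9↦4, 10↦7]  zeros at y ∈ {4}
  x = 10: [0↦0, 1↦9, 2↦9, 3↦0, 4↦4, 5↦10, 6↦7, 7↦6, 8↦7, 9↦10, 10↦4]  zeros at y ∈ {0, 3}
Collecting zeros: affine points = {(0, 0), (0, 1), (1, 0), (1, 9), (3, 2), (3, 7), (4, 1), (4, 9), (5, 2), (5, 3), (6, 5), (8, 1), (8, 4), (9, 4), (10, 0), (10, 3)}.
Total count |C(F_11)_aff| = 16.


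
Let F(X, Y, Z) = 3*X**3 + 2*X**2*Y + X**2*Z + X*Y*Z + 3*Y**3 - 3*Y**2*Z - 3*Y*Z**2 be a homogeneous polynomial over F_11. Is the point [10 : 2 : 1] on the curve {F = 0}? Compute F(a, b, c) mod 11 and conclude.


F(10,2,1) ≡ 6 (mod 11); P is NOT on the curve.

Evaluate F(10, 2, 1) term-by-term (mod 11).
  3*X**3 ↦ 3·1000·1·1 = 3000
  2*X**2*Y ↦ 2·100·2·1 = 400
  X**2*Z ↦ 1·100·1·1 = 100
  X*Y*Z ↦ 1·10·2·1 = 20
  3*Y**3 ↦ 3·1·8·1 = 24
  -3*Y**2*Z ↦ -3·1·4·1 = -12
  -3*Y*Z**2 ↦ -3·1·2·1 = -6
Sum: F(10, 2, 1) = (3000) + (400) + (100) + (20) + (24) + (-12) + (-6) = 3526.
Reducing mod 11: 3526 ≡ 6 (mod 11).
Since F(a, b, c) ≡ 6 ≠ 0 (mod 11), P does NOT lie on the curve.


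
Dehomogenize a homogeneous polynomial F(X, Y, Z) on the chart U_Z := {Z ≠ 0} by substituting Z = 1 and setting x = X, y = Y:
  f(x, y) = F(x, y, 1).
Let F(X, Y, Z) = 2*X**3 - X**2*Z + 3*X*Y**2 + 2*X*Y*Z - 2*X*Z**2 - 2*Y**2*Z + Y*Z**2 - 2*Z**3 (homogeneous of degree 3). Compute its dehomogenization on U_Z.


f(x, y) = 2*x**3 - x**2 + 3*x*y**2 + 2*x*y - 2*x - 2*y**2 + y - 2

On U_Z we set Z = 1. Each monomial c·X^i·Y^j·Z^k in F becomes c·x^i·y^j·1^k = c·x^i·y^j.
Substituting Z = 1: F(X, Y, 1) = 2*x**3 - x**2 + 3*x*y**2 + 2*x*y - 2*x - 2*y**2 + y - 2.
Note: deg(f) ≤ deg(F) = 3; strict inequality happens when F is divisible by Z (lost terms).


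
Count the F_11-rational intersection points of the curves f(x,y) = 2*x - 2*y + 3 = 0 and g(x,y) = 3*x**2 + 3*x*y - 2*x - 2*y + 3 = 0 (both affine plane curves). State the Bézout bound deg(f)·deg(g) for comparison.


Common zeros: {(0, 7), (10, 6)}; count = 2; Bézout bound = 2.

deg(f) = 1, deg(g) = 2, so Bézout bound = 2.
Scan x ∈ F_11. For each x, list the y ∈ F_11 with f(x, y) ≡ 0 and those with g(x, y) ≡ 0 (mod 11); the common zeros in that column are the intersection.
  x = 0: f ≡ 0 at y ∈ {7}; g ≡ 0 at y ∈ {7}; common: {7}.
  x = 1: f ≡ 0 at y ∈ {8}; g ≡ 0 at y ∈ {7}; common: ∅.
  x = 2: f ≡ 0 at y ∈ {9}; g ≡ 0 at y ∈ {0}; common: ∅.
  x = 3: f ≡ 0 at y ∈ {10}; g ≡ 0 at y ∈ {6}; common: ∅.
  x = 4: f ≡ 0 at y ∈ {0}; g ≡ 0 at y ∈ {10}; common: ∅.
  x = 5: f ≡ 0 at y ∈ {1}; g ≡ 0 at y ∈ {10}; common: ∅.
  x = 6: f ≡ 0 at y ∈ {2}; g ≡ 0 at y ∈ {0}; common: ∅.
  x = 7: f ≡ 0 at y ∈ {3}; g ≡ 0 at y ∈ {5}; common: ∅.
  x = 8: f ≡ 0 at y ∈ {4}; g ≡ 0 at y ∈ ∅; common: ∅.
  x = 9: f ≡ 0 at y ∈ {5}; g ≡ 0 at y ∈ {1}; common: ∅.
  x = 10: f ≡ 0 at y ∈ {6}; g ≡ 0 at y ∈ {6}; common: {6}.
Collecting: common zeros = {(0, 7), (10, 6)}, so the count is 2.
Comparison with the Bézout bound: 2 ≤ 2 = deg(f)·deg(g), as expected for curves with no common component (the bound is attained).


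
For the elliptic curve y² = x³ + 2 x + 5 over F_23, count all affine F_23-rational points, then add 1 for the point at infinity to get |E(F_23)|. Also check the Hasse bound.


Affine points = {(1, 10), (1, 13), (4, 10), (4, 13), (5, 5), (5, 18), (6, 7), (6, 16), (8, 2), (8, 21), (9, 4), (9, 19), (10, 6), (10, 17), (11, 1), (11, 22), (12, 3), (12, 20), (15, 11), (15, 12), (16, 4), (16, 19), (18, 10), (18, 13), (19, 5), (19, 18), (20, 8), (20, 15), (21, 4), (21, 19), (22, 5), (22, 18)}; affine count = 32; |E(F_23)| = 33.

Discriminant check: Δ ∝ 4a³ + 27b² = 4·2³ + 27·5² = 4·8 + 27·25 ≡ 17 (mod 23). Nonzero ⇒ E is nonsingular.
For each x ∈ F_23, compute rhs = x³ + 2·x + 5 mod 23, then count y ∈ F_23 with y² ≡ rhs.
  x = 0: rhs = 5, matching y values: none (0 points).
  x = 1: rhs = 8, matching y values: 10, 13 (2 points).
  x = 2: rhs = 17, matching y values: none (0 points).
  x = 3: rhs = 15, matching y values: none (0 points).
  x = 4: rhs = 8, matching y values: 10, 13 (2 points).
  x = 5: rhs = 2, matching y values: 5, 18 (2 points).
  x = 6: rhs = 3, matching y values: 7, 16 (2 points).
  x = 7: rhs = 17, matching y values: none (0 points).
  x = 8: rhs = 4, matching y values: 2, 21 (2 points).
  x = 9: rhs = 16, matching y values: 4, 19 (2 points).
  x = 10: rhs = 13, matching y values: 6, 17 (2 points).
  x = 11: rhs = 1, matching y values: 1, 22 (2 points).
  x = 12: rhs = 9, matching y values: 3, 20 (2 points).
  x = 13: rhs = 20, matching y values: none (0 points).
  x = 14: rhs = 17, matching y values: none (0 points).
  x = 15: rhs = 6, matching y values: 11, 12 (2 points).
  x = 16: rhs = 16, matching y values: 4, 19 (2 points).
  x = 17: rhs = 7, matching y values: none (0 points).
  x = 18: rhs = 8, matching y values: 10, 13 (2 points).
  x = 19: rhs = 2, matching y values: 5, 18 (2 points).
  x = 20: rhs = 18, matching y values: 8, 15 (2 points).
  x = 21: rhs = 16, matching y values: 4, 19 (2 points).
  x = 22: rhs = 2, matching y values: 5, 18 (2 points).
Total affine count: 32.
Full point count |E(F_23)| = 32 + 1 = 33.
Hasse bound: |33 − (23+1)| = |9| = 9 ≤ 2√23 ≈ 9.5917 ✓.


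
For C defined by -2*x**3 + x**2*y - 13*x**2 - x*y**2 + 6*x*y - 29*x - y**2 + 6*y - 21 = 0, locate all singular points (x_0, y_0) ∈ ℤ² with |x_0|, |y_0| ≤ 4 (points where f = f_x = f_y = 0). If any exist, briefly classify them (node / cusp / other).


Singular points: {(-2, 1)}; classification: cusp.

Compute partial derivatives:
  f_x = -6*x**2 + 2*x*y - 26*x - y**2 + 6*y - 29.
  f_y = x**2 - 2*x*y + 6*x - 2*y + 6.
Scan x_0 ∈ {−4, ..., 4}. For each x_0, f_y(x_0, y) is a polynomial in y; find its integer roots y ∈ {−4, ..., 4}, then test f_x and f at those candidates.
  x = -4: f_y(-4, y) = 6*y - 2; no integer root y with |y| ≤ 4.
  x = -3: f_y(-3, y) = 4*y - 3; no integer root y with |y| ≤ 4.
  x = -2: f_y(-2, y) = 2*y - 2; vanishes at y ∈ {1}. (-2, 1): f_x = 0, f = 0 — SINGULAR.
  x = -1: f_y(-1, y) = 1; no integer root y with |y| ≤ 4.
  x = 0: f_y(0, y) = 6 - 2*y; vanishes at y ∈ {3}. (0, 3): f_x = -20 ≠ 0.
  x = 1: f_y(1, y) = 13 - 4*y; no integer root y with |y| ≤ 4.
  x = 2: f_y(2, y) = 22 - 6*y; no integer root y with |y| ≤ 4.
  x = 3: f_y(3, y) = 33 - 8*y; no integer root y with |y| ≤ 4.
  x = 4: f_y(4, y) = 46 - 10*y; no integer root y with |y| ≤ 4.
Only singular point on the grid: (-2, 1).
Classify: substitute x = -2 + u, y = 1 + v and expand: f = -2*u**3 + u**2*v - u*v**2 + v**2.
No constant or linear terms (consistent with a singular point). Quadratic part: v**2. Cubic part: -2*u**3 + u**2*v - u*v**2.
The quadratic part v**2 is a perfect square, so there is a single (double) tangent line v = 0, i.e. y = 1. Restricting the cubic part to that line (v = 0) leaves -2*u**3 ≠ 0, so f is not divisible by v and the branch is v² ≈ 2*u**3 to lowest order — this is a cusp.
Classification: cusp.


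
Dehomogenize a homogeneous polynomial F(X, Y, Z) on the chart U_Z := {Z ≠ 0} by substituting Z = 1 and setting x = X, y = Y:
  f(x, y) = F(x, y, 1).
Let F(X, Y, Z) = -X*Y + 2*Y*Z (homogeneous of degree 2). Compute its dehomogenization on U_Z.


f(x, y) = -x*y + 2*y

On U_Z we set Z = 1. Each monomial c·X^i·Y^j·Z^k in F becomes c·x^i·y^j·1^k = c·x^i·y^j.
Substituting Z = 1: F(X, Y, 1) = -x*y + 2*y.
Note: deg(f) ≤ deg(F) = 2; strict inequality happens when F is divisible by Z (lost terms).


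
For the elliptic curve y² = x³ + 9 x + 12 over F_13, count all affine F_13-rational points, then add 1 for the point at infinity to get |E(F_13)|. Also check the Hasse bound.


Affine points = {(0, 5), (0, 8), (1, 3), (1, 10), (2, 5), (2, 8), (3, 1), (3, 12), (5, 0), (6, 3), (6, 10), (9, 4), (9, 9), (10, 6), (10, 7), (11, 5), (11, 8)}; affine count = 17; |E(F_13)| = 18.

Discriminant check: Δ ∝ 4a³ + 27b² = 4·9³ + 27·12² = 4·729 + 27·144 ≡ 5 (mod 13). Nonzero ⇒ E is nonsingular.
For each x ∈ F_13, compute rhs = x³ + 9·x + 12 mod 13, then count y ∈ F_13 with y² ≡ rhs.
  x = 0: rhs = 12, matching y values: 5, 8 (2 points).
  x = 1: rhs = 9, matching y values: 3, 10 (2 points).
  x = 2: rhs = 12, matching y values: 5, 8 (2 points).
  x = 3: rhs = 1, matching y values: 1, 12 (2 points).
  x = 4: rhs = 8, matching y values: none (0 points).
  x = 5: rhs = 0, matching y values: 0 (1 points).
  x = 6: rhs = 9, matching y values: 3, 10 (2 points).
  x = 7: rhs = 2, matching y values: none (0 points).
  x = 8: rhs = 11, matching y values: none (0 points).
  x = 9: rhs = 3, matching y values: 4, 9 (2 points).
  x = 10: rhs = 10, matching y values: 6, 7 (2 points).
  x = 11: rhs = 12, matching y values: 5, 8 (2 points).
  x = 12: rhs = 2, matching y values: none (0 points).
Total affine count: 17.
Full point count |E(F_13)| = 17 + 1 = 18.
Hasse bound: |18 − (13+1)| = |4| = 4 ≤ 2√13 ≈ 7.2111 ✓.


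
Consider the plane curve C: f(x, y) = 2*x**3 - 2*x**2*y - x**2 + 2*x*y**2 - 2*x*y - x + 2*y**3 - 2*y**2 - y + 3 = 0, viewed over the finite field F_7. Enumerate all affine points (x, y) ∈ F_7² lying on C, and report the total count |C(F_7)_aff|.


Affine F_7-points: {(0, 6), (1, 1), (1, 3)}; count = 3.

For each of the 49 pairs (x, y) ∈ F_7², evaluate f(x, y) mod 7. Record the zeros.
  x = 0: [0↦3, 1↦2, 2↦2, 3↦1, 4↦4, 5↦2, 6↦0]  zeros at y ∈ {6}
  x = 1: [0↦3, 1↦0, 2↦2, 3↦0, 4↦6, 5↦4, 6↦6]  zeros at y ∈ {1, 3}
  x = 2: [0↦6, 1↦4, 2↦4, 3↦4, 4↦2, 5↦3, 6↦5]  zeros at y ∈ ∅
  x = 3: [0↦3, 1↦5, 2↦6, 3↦4, 4↦4, 5↦4, 6↦2]  zeros at y ∈ ∅
  x = 4: [0↦6, 1↦1, 2↦6, 3↦5, 4↦3, 5↦5, 6↦2]  zeros at y ∈ ∅
  x = 5: [0↦6, 1↦4, 2↦2, 3↦5, 4↦4, 5↦4, 6↦3]  zeros at y ∈ ∅
  x = 6: [0↦1, 1↦5, 2↦6, 3↦2, 4↦5, 5↦6, 6↦3]  zeros at y ∈ ∅
Collecting zeros: affine points = {(0, 6), (1, 1), (1, 3)}.
Total count |C(F_7)_aff| = 3.


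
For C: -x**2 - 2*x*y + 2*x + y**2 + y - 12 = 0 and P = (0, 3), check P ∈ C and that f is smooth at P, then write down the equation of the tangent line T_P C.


Tangent line at P: -4*x + 7*y - 21 = 0.

Step 1: f(0, 3) = 0, so P lies on C.
Step 2: partial derivatives
  f_x(x, y) = -2*x - 2*y + 2, f_y(x, y) = -2*x + 2*y + 1.
  f_x(P) = -4, f_y(P) = 7 (gradient nonzero, so P is smooth).
Step 3: tangent line at P: -4·(x − 0) + 7·(y − 3) = 0.
Expanding: -4*x + 7*y - 21 = 0.


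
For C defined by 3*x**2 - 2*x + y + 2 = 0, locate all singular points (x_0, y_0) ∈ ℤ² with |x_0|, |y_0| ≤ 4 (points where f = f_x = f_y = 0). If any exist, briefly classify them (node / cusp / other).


No singular points in the scanned grid; C is smooth there.

Compute partial derivatives:
  f_x = 6*x - 2.
  f_y = 1.
f_y = 1 is a nonzero constant, so f_y never vanishes: no point (x, y) can satisfy f = f_x = f_y = 0. In particular no (x, y) ∈ {−4, ..., 4}² is singular; the curve is smooth.


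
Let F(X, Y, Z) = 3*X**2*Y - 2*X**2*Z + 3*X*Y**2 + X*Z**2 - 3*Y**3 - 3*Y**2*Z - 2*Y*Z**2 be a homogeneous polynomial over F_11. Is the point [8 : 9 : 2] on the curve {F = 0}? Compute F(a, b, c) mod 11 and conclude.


F(8,9,2) ≡ 10 (mod 11); P is NOT on the curve.

Evaluate F(8, 9, 2) term-by-term (mod 11).
  3*X**2*Y ↦ 3·64·9·1 = 1728
  -2*X**2*Z ↦ -2·64·1·2 = -256
  3*X*Y**2 ↦ 3·8·81·1 = 1944
  X*Z**2 ↦ 1·8·1·4 = 32
  -3*Y**3 ↦ -3·1·729·1 = -2187
  -3*Y**2*Z ↦ -3·1·81·2 = -486
  -2*Y*Z**2 ↦ -2·1·9·4 = -72
Sum: F(8, 9, 2) = (1728) + (-256) + (1944) + (32) + (-2187) + (-486) + (-72) = 703.
Reducing mod 11: 703 ≡ 10 (mod 11).
Since F(a, b, c) ≡ 10 ≠ 0 (mod 11), P does NOT lie on the curve.


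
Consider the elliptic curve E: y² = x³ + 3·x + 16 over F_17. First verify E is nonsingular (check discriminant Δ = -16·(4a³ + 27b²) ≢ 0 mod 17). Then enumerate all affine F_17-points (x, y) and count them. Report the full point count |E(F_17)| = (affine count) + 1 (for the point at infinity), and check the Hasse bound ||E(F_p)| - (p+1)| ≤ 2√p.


Affine points = {(0, 4), (0, 13), (2, 8), (2, 9), (3, 1), (3, 16), (8, 5), (8, 12), (10, 3), (10, 14), (13, 5), (13, 12), (15, 6), (15, 11)}; affine count = 14; |E(F_17)| = 15.

Discriminant check: Δ ∝ 4a³ + 27b² = 4·3³ + 27·16² = 4·27 + 27·256 ≡ 16 (mod 17). Nonzero ⇒ E is nonsingular.
For each x ∈ F_17, compute rhs = x³ + 3·x + 16 mod 17, then count y ∈ F_17 with y² ≡ rhs.
  x = 0: rhs = 16, matching y values: 4, 13 (2 points).
  x = 1: rhs = 3, matching y values: none (0 points).
  x = 2: rhs = 13, matching y values: 8, 9 (2 points).
  x = 3: rhs = 1, matching y values: 1, 16 (2 points).
  x = 4: rhs = 7, matching y values: none (0 points).
  x = 5: rhs = 3, matching y values: none (0 points).
  x = 6: rhs = 12, matching y values: none (0 points).
  x = 7: rhs = 6, matching y values: none (0 points).
  x = 8: rhs = 8, matching y values: 5, 12 (2 points).
  x = 9: rhs = 7, matching y values: none (0 points).
  x = 10: rhs = 9, matching y values: 3, 14 (2 points).
  x = 11: rhs = 3, matching y values: none (0 points).
  x = 12: rhs = 12, matching y values: none (0 points).
  x = 13: rhs = 8, matching y values: 5, 12 (2 points).
  x = 14: rhs = 14, matching y values: none (0 points).
  x = 15: rhs = 2, matching y values: 6, 11 (2 points).
  x = 16: rhs = 12, matching y values: none (0 points).
Total affine count: 14.
Full point count |E(F_17)| = 14 + 1 = 15.
Hasse bound: |15 − (17+1)| = |-3| = 3 ≤ 2√17 ≈ 8.2462 ✓.


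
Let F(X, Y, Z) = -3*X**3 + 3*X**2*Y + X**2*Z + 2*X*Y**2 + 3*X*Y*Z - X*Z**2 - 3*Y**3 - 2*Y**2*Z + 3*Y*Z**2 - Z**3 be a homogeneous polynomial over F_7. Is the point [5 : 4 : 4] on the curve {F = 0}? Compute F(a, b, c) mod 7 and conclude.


F(5,4,4) ≡ 6 (mod 7); P is NOT on the curve.

Evaluate F(5, 4, 4) term-by-term (mod 7).
  -3*X**3 ↦ -3·125·1·1 = -375
  3*X**2*Y ↦ 3·25·4·1 = 300
  X**2*Z ↦ 1·25·1·4 = 100
  2*X*Y**2 ↦ 2·5·16·1 = 160
  3*X*Y*Z ↦ 3·5·4·4 = 240
  -X*Z**2 ↦ -1·5·1·16 = -80
  -3*Y**3 ↦ -3·1·64·1 = -192
  -2*Y**2*Z ↦ -2·1·16·4 = -128
  3*Y*Z**2 ↦ 3·1·4·16 = 192
  -Z**3 ↦ -1·1·1·64 = -64
Sum: F(5, 4, 4) = (-375) + (300) + (100) + (160) + (240) + (-80) + (-192) + (-128) + (192) + (-64) = 153.
Reducing mod 7: 153 ≡ 6 (mod 7).
Since F(a, b, c) ≡ 6 ≠ 0 (mod 7), P does NOT lie on the curve.


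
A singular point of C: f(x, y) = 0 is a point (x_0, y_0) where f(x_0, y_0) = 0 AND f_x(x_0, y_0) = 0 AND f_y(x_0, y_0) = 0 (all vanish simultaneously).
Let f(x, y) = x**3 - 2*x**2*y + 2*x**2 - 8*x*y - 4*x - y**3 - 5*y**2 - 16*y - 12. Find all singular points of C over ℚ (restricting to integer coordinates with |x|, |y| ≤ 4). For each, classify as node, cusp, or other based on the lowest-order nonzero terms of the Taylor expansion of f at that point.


Singular points: {(-2, -2)}; classification: cusp.

Compute partial derivatives:
  f_x = 3*x**2 - 4*x*y + 4*x - 8*y - 4.
  f_y = -2*x**2 - 8*x - 3*y**2 - 10*y - 16.
Scan x_0 ∈ {−4, ..., 4}. For each x_0, f_y(x_0, y) is a polynomial in y; find its integer roots y ∈ {−4, ..., 4}, then test f_x and f at those candidates.
  x = -4: f_y(-4, y) = -3*y**2 - 10*y - 16; no integer root y with |y| ≤ 4.
  x = -3: f_y(-3, y) = -3*y**2 - 10*y - 10; no integer root y with |y| ≤ 4.
  x = -2: f_y(-2, y) = -3*y**2 - 10*y - 8; vanishes at y ∈ {-2}. (-2, -2): f_x = 0, f = 0 — SINGULAR.
  x = -1: f_y(-1, y) = -3*y**2 - 10*y - 10; no integer root y with |y| ≤ 4.
  x = 0: f_y(0, y) = -3*y**2 - 10*y - 16; no integer root y with |y| ≤ 4.
  x = 1: f_y(1, y) = -3*y**2 - 10*y - 26; no integer root y with |y| ≤ 4.
  x = 2: f_y(2, y) = -3*y**2 - 10*y - 40; no integer root y with |y| ≤ 4.
  x = 3: f_y(3, y) = -3*y**2 - 10*y - 58; no integer root y with |y| ≤ 4.
  x = 4: f_y(4, y) = -3*y**2 - 10*y - 80; no integer root y with |y| ≤ 4.
Only singular point on the grid: (-2, -2).
Classify: substitute x = -2 + u, y = -2 + v and expand: f = u**3 - 2*u**2*v - v**3 + v**2.
No constant or linear terms (consistent with a singular point). Quadratic part: v**2. Cubic part: u**3 - 2*u**2*v - v**3.
The quadratic part v**2 is a perfect square, so there is a single (double) tangent line v = 0, i.e. y = -2. Restricting the cubic part to that line (v = 0) leaves u**3 ≠ 0, so f is not divisible by v and the branch is v² ≈ -u**3 to lowest order — this is a cusp.
Classification: cusp.


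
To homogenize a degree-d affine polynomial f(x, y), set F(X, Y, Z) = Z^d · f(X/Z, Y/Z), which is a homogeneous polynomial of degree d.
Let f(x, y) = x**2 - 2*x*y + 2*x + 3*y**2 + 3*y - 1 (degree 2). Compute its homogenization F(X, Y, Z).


F(X, Y, Z) = X**2 - 2*X*Y + 2*X*Z + 3*Y**2 + 3*Y*Z - Z**2

deg(f) = 2.
Substitute x = X/Z, y = Y/Z into f, then multiply by Z^2.
  monomial 1·x^2·y^0 ↦ 1·X^2·Y^0·Z^0.
  monomial -2·x^1·y^1 ↦ -2·X^1·Y^1·Z^0.
  monomial 2·x^1·y^0 ↦ 2·X^1·Y^0·Z^1.
  monomial 3·x^0·y^2 ↦ 3·X^0·Y^2·Z^0.
  monomial 3·x^0·y^1 ↦ 3·X^0·Y^1·Z^1.
  monomial -1·x^0·y^0 ↦ -1·X^0·Y^0·Z^2.
Collecting: F(X, Y, Z) = X**2 - 2*X*Y + 2*X*Z + 3*Y**2 + 3*Y*Z - Z**2.


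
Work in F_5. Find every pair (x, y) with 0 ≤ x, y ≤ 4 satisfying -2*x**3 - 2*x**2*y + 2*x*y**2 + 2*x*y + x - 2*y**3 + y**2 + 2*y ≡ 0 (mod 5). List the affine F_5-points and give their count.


Affine F_5-points: {(0, 0), (2, 4)}; count = 2.

For each of the 25 pairs (x, y) ∈ F_5², evaluate f(x, y) mod 5. Record the zeros.
  x = 0: [0↦0, 1↦1, 2↦2, 3↦1, 4↦1]  zeros at y ∈ {0}
  x = 1: [0↦4, 1↦2, 2↦4, 3↦3, 4↦2]  zeros at y ∈ ∅
  x = 2: [0↦1, 1↦2, 2↦1, 3↦1, 4↦0]  zeros at y ∈ {4}
  x = 3: [0↦4, 1↦4, 2↦1, 3↦3, 4↦3]  zeros at y ∈ ∅
  x = 4: [0↦1, 1↦1, 2↦2, 3↦2, 4↦4]  zeros at y ∈ ∅
Collecting zeros: affine points = {(0, 0), (2, 4)}.
Total count |C(F_5)_aff| = 2.


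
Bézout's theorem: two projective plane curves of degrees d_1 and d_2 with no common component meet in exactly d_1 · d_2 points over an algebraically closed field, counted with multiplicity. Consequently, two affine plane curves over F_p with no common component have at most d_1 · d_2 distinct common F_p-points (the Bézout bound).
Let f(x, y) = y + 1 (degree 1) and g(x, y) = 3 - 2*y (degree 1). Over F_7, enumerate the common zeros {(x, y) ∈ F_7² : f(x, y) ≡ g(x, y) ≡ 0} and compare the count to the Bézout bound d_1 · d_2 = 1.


Common zeros: ∅; count = 0; Bézout bound = 1.

deg(f) = 1, deg(g) = 1, so Bézout bound = 1.
Scan x ∈ F_7. For each x, list the y ∈ F_7 with f(x, y) ≡ 0 and those with g(x, y) ≡ 0 (mod 7); the common zeros in that column are the intersection.
  x = 0: f ≡ 0 at y ∈ {6}; g ≡ 0 at y ∈ {5}; common: ∅.
  x = 1: f ≡ 0 at y ∈ {6}; g ≡ 0 at y ∈ {5}; common: ∅.
  x = 2: f ≡ 0 at y ∈ {6}; g ≡ 0 at y ∈ {5}; common: ∅.
  x = 3: f ≡ 0 at y ∈ {6}; g ≡ 0 at y ∈ {5}; common: ∅.
  x = 4: f ≡ 0 at y ∈ {6}; g ≡ 0 at y ∈ {5}; common: ∅.
  x = 5: f ≡ 0 at y ∈ {6}; g ≡ 0 at y ∈ {5}; common: ∅.
  x = 6: f ≡ 0 at y ∈ {6}; g ≡ 0 at y ∈ {5}; common: ∅.
Collecting: common zeros = ∅, so the count is 0.
Comparison with the Bézout bound: 0 ≤ 1 = deg(f)·deg(g), as expected for curves with no common component (the affine F_7-count falls short of the bound because intersections may lie at infinity, over extension fields, or carry multiplicity).


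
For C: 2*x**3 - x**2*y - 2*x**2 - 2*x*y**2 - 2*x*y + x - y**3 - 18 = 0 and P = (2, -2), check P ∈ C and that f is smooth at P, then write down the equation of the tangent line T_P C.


Tangent line at P: 21*x - 4*y - 50 = 0.

Step 1: f(2, -2) = 0, so P lies on C.
Step 2: partial derivatives
  f_x(x, y) = 6*x**2 - 2*x*y - 4*x - 2*y**2 - 2*y + 1, f_y(x, y) = -x**2 - 4*x*y - 2*x - 3*y**2.
  f_x(P) = 21, f_y(P) = -4 (gradient nonzero, so P is smooth).
Step 3: tangent line at P: 21·(x − 2) + -4·(y − -2) = 0.
Expanding: 21*x - 4*y - 50 = 0.
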